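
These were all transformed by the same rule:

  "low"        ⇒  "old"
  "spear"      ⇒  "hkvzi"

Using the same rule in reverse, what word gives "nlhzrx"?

Letters are reflected about the middle of the alphabet (position → 25−position): Atbash.
Undoing it on nlhzrx: n↔m, l↔o, h↔s, z↔a, r↔i, x↔c.

mosaic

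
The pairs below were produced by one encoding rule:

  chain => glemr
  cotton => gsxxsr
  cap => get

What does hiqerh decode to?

Each letter is shifted forward by 4 in the alphabet (a Caesar shift of +4).
Undoing it on hiqerh: h−4=d, i−4=e, q−4=m, e−4=a, r−4=n, h−4=d.

demand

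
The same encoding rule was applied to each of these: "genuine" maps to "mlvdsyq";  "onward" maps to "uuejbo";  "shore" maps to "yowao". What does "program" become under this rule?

Letter i (0-indexed) is shifted by i+6, so successive shifts are 6, 7, 8, ….
Applying it to program: p+6=v, r+7=y, o+8=w, g+9=p, r+10=b, a+11=l, m+12=y.

vywpbly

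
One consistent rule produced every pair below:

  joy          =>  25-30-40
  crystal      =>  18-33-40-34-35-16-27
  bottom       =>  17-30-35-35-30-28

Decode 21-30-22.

fog

j is letter #10 and maps to 25: an offset of 15. The number is (letter's place in the alphabet, a=1) + 15.
Decoding 21-30-22: 21→(21−15)÷1=6=f, 30→(30−15)÷1=15=o, 22→(22−15)÷1=7=g.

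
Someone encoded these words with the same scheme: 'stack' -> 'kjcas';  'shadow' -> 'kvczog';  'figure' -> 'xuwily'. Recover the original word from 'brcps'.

blank

s(18)→k(10) and t(19)→j(9) fit y≡25x+2 (mod 26); the inverse of 25 mod 26 is 25. This is an affine cipher: with a=0,…,z=25, each position x becomes (25x+2) mod 26.
Decoding brcps: b(1)→25·(1−2)≡1=b; r(17)→25·(17−2)≡11=l; c(2)→25·(2−2)≡0=a; p(15)→25·(15−2)≡13=n; s(18)→25·(18−2)≡10=k (all mod 26).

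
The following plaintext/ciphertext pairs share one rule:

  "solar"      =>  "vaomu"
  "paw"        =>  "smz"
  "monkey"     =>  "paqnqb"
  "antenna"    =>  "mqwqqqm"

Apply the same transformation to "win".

The rule splits by letter class: vowels +12, consonants +3.
Applying it to win: w(cons)+3=z, i(vowel)+12=u, n(cons)+3=q.

zuq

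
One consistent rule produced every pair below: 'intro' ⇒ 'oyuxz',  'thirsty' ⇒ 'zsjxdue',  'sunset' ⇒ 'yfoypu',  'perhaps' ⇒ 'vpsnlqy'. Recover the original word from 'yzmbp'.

Shifts by position in intro: pos 0: i→o (+6), pos 1: n→y (+11), pos 2: t→u (+1), pos 3: r→x (+6), pos 4: o→z (+11) — repeating every 3. A repeating key of period 3 is used — shifts +6, +11, +1 over and over.
Reversing it on yzmbp: y−6=s, z−11=o, m−1=l, b−6=v, p−11=e.

solve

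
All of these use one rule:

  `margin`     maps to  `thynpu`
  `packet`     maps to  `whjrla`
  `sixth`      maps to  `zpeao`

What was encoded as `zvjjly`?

soccer

Every letter moves 7 places later in the alphabet, wrapping around z→a.
Undoing it on zvjjly: z−7=s, v−7=o, j−7=c, j−7=c, l−7=e, y−7=r.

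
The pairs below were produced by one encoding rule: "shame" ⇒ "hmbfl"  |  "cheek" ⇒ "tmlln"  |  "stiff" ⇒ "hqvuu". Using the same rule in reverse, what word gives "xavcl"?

Each letter's alphabet position (a=0..z=25) is mapped through 9·x+1 mod 26 — an affine cipher.
Undoing it on xavcl: x(23)→3·(23−1)≡14=o; a(0)→3·(0−1)≡23=x; v(21)→3·(21−1)≡8=i; c(2)→3·(2−1)≡3=d; l(11)→3·(11−1)≡4=e (all mod 26).

oxide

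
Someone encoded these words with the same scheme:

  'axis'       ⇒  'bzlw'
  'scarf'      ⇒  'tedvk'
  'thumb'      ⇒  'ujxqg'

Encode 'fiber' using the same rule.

In axis: a→b is +1, x→z is +2, i→l is +3, s→w is +4 — the shift increases by 1 each position. The shift increases by 1 at each position, starting from +1: 1, 2, 3, ….
Applying it to fiber: f+1=g, i+2=k, b+3=e, e+4=i, r+5=w.

gkeiw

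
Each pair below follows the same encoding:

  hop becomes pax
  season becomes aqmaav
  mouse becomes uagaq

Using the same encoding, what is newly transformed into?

The shift depends on letter class: consonant h→p is +8, but vowel o→a is +12. Two shifts are in play — +12 for a/e/i/o/u, +8 for every other letter.
Applying it to newly: n(cons)+8=v, e(vowel)+12=q, w(cons)+8=e, l(cons)+8=t, y(cons)+8=g.

vqetg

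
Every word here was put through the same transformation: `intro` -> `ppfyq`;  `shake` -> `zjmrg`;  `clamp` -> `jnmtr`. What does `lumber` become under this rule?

Shifts by position in intro: pos 0: i→p (+7), pos 1: n→p (+2), pos 2: t→f (+12), pos 3: r→y (+7), pos 4: o→q (+2) — repeating every 3. It's a Vigenère-style cipher with numeric key [7,2,12]: position i shifts by key[i mod 3].
For lumber: l+7=s, u+2=w, m+12=y, b+7=i, e+2=g, r+12=d.

swyigd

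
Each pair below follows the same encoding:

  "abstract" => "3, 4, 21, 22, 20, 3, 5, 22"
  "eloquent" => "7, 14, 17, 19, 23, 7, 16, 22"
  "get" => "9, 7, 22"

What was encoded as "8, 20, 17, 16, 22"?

Letters become their 1-based position plus 2 (so a→3, b→4, …).
Reversing it on 8, 20, 17, 16, 22: 8→(8−2)÷1=6=f, 20→(20−2)÷1=18=r, 17→(17−2)÷1=15=o, 16→(16−2)÷1=14=n, 22→(22−2)÷1=20=t.

front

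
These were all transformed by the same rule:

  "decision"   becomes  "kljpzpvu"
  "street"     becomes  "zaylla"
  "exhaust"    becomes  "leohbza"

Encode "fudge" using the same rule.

mbknl

Compare letters: d→k is +7, e→l is +7, c→j is +7 — a constant shift. This is a Caesar cipher with shift 7.
For fudge: f+7=m, u+7=b, d+7=k, g+7=n, e+7=l.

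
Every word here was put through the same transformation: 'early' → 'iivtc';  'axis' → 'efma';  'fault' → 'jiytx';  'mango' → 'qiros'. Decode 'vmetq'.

A repeating key of period 2 is used — shifts +4, +8 over and over.
Undoing it on vmetq: v−4=r, m−8=e, e−4=a, t−8=l, q−4=m.

realm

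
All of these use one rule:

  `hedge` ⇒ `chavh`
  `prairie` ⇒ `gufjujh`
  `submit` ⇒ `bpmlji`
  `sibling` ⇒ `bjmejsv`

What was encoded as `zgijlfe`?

optimal

Treating letters as 0–25, the rule is x ↦ 7x + 5 (mod 26).
Reversing it on zgijlfe: z(25)→15·(25−5)≡14=o; g(6)→15·(6−5)≡15=p; i(8)→15·(8−5)≡19=t; j(9)→15·(9−5)≡8=i; l(11)→15·(11−5)≡12=m; f(5)→15·(5−5)≡0=a; e(4)→15·(4−5)≡11=l (all mod 26).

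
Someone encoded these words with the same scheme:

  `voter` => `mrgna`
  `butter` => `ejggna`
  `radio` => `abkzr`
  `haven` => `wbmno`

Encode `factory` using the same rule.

v(21)→m(12) and o(14)→r(17) fit y≡3x+1 (mod 26); the inverse of 3 mod 26 is 9. Treating letters as 0–25, the rule is x ↦ 3x + 1 (mod 26).
On factory: f(5)→3·5+1≡16=q; a(0)→3·0+1≡1=b; c(2)→3·2+1≡7=h; t(19)→3·19+1≡6=g; o(14)→3·14+1≡17=r; r(17)→3·17+1≡0=a; y(24)→3·24+1≡21=v (all mod 26).

qbhgrav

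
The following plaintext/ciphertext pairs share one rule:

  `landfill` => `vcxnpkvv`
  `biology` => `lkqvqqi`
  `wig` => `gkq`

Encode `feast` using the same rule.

The shift depends on letter class: consonant l→v is +10, but vowel a→c is +2. The rule splits by letter class: vowels +2, consonants +10.
On feast: f(cons)+10=p, e(vowel)+2=g, a(vowel)+2=c, s(cons)+10=c, t(cons)+10=d.

pgccd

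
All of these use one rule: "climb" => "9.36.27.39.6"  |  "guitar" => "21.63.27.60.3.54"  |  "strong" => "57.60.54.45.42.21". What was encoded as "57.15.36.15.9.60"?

c(#3)→9 and l(#12)→36: differences scale by 3, so n = 3·pos + 0. With a=1..z=26, the number is 3·pos.
Reversing it on 57.15.36.15.9.60: 57→(57−0)÷3=19=s, 15→(15−0)÷3=5=e, 36→(36−0)÷3=12=l, 15→(15−0)÷3=5=e, 9→(9−0)÷3=3=c, 60→(60−0)÷3=20=t.

select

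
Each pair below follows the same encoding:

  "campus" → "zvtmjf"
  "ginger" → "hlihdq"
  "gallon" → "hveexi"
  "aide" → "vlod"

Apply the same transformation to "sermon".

This is an affine cipher: with a=0,…,z=25, each position x becomes (15x+21) mod 26.
Applying it to sermon: s(18)→15·18+21≡5=f; e(4)→15·4+21≡3=d; r(17)→15·17+21≡16=q; m(12)→15·12+21≡19=t; o(14)→15·14+21≡23=x; n(13)→15·13+21≡8=i (all mod 26).

fdqtxi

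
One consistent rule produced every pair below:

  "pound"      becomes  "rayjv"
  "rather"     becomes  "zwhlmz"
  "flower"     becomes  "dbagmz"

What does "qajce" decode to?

p(15)→r(17) and o(14)→a(0) fit y≡17x+22 (mod 26); the inverse of 17 mod 26 is 23. Each letter's alphabet position (a=0..z=25) is mapped through 17·x+22 mod 26 — an affine cipher.
Reversing it on qajce: q(16)→23·(16−22)≡18=s; a(0)→23·(0−22)≡14=o; j(9)→23·(9−22)≡13=n; c(2)→23·(2−22)≡8=i; e(4)→23·(4−22)≡2=c (all mod 26).

sonic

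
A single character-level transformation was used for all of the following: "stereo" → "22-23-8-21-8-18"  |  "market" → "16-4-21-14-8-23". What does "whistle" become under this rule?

s is letter #19 and maps to 22: an offset of 3. The number is (letter's place in the alphabet, a=1) + 3.
Applying it to whistle: w=23→26, h=8→11, i=9→12, s=19→22, t=20→23, l=12→15, e=5→8.

26-11-12-22-23-15-8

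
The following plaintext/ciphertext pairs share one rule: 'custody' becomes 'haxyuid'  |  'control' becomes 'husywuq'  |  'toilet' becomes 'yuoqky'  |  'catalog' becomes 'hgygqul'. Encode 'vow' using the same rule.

aub

The shift depends on letter class: consonant c→h is +5, but vowel u→a is +6. The rule splits by letter class: vowels +6, consonants +5.
For vow: v(cons)+5=a, o(vowel)+6=u, w(cons)+5=b.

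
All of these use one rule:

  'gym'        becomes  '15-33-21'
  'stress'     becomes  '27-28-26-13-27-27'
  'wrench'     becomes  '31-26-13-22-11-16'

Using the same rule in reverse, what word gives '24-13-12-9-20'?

pedal

g is letter #7 and maps to 15: an offset of 8. The number is (letter's place in the alphabet, a=1) + 8.
Decoding 24-13-12-9-20: 24→(24−8)÷1=16=p, 13→(13−8)÷1=5=e, 12→(12−8)÷1=4=d, 9→(9−8)÷1=1=a, 20→(20−8)÷1=12=l.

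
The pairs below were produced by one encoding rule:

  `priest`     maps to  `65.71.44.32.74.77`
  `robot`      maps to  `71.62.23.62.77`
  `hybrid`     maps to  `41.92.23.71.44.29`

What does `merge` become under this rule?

p(#16)→65 and r(#18)→71: differences scale by 3, so n = 3·pos + 17. The formula is n = 3×(alphabet index, a=1) + 17.
Applying it to merge: m=13→56, e=5→32, r=18→71, g=7→38, e=5→32.

56.32.71.38.32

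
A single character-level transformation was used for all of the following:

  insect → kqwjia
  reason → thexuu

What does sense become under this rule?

In insect: i→k is +2, n→q is +3, s→w is +4, e→j is +5 — the shift increases by 1 each position. Each letter shifts forward by (position + 2), i.e. 2, 3, 4, … — the shift grows by one for each successive letter.
For sense: s+2=u, e+3=h, n+4=r, s+5=x, e+6=k.

uhrxk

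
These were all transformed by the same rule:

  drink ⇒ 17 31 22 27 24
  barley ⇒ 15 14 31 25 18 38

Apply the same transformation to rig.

d is letter #4 and maps to 17: an offset of 13. Letters become their 1-based position plus 13 (so a→14, b→15, …).
Applying it to rig: r=18→31, i=9→22, g=7→20.

31 22 20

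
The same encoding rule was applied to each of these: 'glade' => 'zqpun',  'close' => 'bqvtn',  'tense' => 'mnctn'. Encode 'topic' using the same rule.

Treating letters as 0–25, the rule is x ↦ 19x + 15 (mod 26).
Applying it to topic: t(19)→19·19+15≡12=m; o(14)→19·14+15≡21=v; p(15)→19·15+15≡14=o; i(8)→19·8+15≡11=l; c(2)→19·2+15≡1=b (all mod 26).

mvolb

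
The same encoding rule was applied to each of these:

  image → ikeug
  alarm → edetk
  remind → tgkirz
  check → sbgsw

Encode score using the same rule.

asytg

i(8)→i(8) and m(12)→k(10) fit y≡7x+4 (mod 26); the inverse of 7 mod 26 is 15. This is an affine cipher: with a=0,…,z=25, each position x becomes (7x+4) mod 26.
Applying it to score: s(18)→7·18+4≡0=a; c(2)→7·2+4≡18=s; o(14)→7·14+4≡24=y; r(17)→7·17+4≡19=t; e(4)→7·4+4≡6=g (all mod 26).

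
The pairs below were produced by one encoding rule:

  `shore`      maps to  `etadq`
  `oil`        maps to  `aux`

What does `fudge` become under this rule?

rgpsq

Compare letters: s→e is +12, h→t is +12, o→a is +12 — a constant shift. Every letter moves 12 places later in the alphabet, wrapping around z→a.
On fudge: f+12=r, u+12=g, d+12=p, g+12=s, e+12=q.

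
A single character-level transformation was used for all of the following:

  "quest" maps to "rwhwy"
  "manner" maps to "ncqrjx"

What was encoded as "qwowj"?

In quest: q→r is +1, u→w is +2, e→h is +3, s→w is +4 — the shift increases by 1 each position. Each letter shifts forward by (position + 1), i.e. 1, 2, 3, … — the shift grows by one for each successive letter.
Decoding qwowj: q−1=p, w−2=u, o−3=l, w−4=s, j−5=e.

pulse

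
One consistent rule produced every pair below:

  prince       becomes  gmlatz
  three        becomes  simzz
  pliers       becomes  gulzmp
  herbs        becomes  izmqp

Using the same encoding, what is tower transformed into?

sdbzm

Treating letters as 0–25, the rule is x ↦ 3x + 13 (mod 26).
Applying it to tower: t(19)→3·19+13≡18=s; o(14)→3·14+13≡3=d; w(22)→3·22+13≡1=b; e(4)→3·4+13≡25=z; r(17)→3·17+13≡12=m (all mod 26).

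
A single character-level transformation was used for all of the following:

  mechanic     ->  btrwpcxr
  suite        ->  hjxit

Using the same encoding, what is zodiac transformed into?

Every letter moves 15 places later in the alphabet, wrapping around z→a.
Applying it to zodiac: z+15=o, o+15=d, d+15=s, i+15=x, a+15=p, c+15=r.

odsxpr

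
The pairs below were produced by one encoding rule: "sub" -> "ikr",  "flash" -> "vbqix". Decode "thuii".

Compare letters: s→i is +16, u→k is +16, b→r is +16 — a constant shift. It's a constant shift of +16 (ROT16).
Decoding thuii: t−16=d, h−16=r, u−16=e, i−16=s, i−16=s.

dress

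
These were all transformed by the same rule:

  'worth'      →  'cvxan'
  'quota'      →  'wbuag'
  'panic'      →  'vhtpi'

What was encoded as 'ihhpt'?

cabin

Shifts by position in worth: pos 0: w→c (+6), pos 1: o→v (+7), pos 2: r→x (+6), pos 3: t→a (+7) — repeating every 2. The shifts repeat in a cycle of length 2: positions 0,1,… shift by +6, +7, then the pattern repeats.
Decoding ihhpt: i−6=c, h−7=a, h−6=b, p−7=i, t−6=n.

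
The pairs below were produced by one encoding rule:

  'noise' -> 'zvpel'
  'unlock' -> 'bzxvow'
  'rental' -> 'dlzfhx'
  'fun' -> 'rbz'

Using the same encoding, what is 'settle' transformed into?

elffxl

The shift depends on letter class: consonant n→z is +12, but vowel o→v is +7. Two shifts are in play — +7 for a/e/i/o/u, +12 for every other letter.
On settle: s(cons)+12=e, e(vowel)+7=l, t(cons)+12=f, t(cons)+12=f, l(cons)+12=x, e(vowel)+7=l.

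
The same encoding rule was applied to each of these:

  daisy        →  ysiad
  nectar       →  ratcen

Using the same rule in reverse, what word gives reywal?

The output letters match the input read backwards: daisy reversed is ysiad. It's just the letters in reverse order.
Decoding reywal: then reverse → lawyer.

lawyer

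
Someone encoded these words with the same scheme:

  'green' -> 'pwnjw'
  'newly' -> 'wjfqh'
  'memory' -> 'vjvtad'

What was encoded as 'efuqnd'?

valley

Shifts by position in green: pos 0: g→p (+9), pos 1: r→w (+5), pos 2: e→n (+9), pos 3: e→j (+5) — repeating every 2. It's a Vigenère-style cipher with numeric key [9,5]: position i shifts by key[i mod 2].
Decoding efuqnd: e−9=v, f−5=a, u−9=l, q−5=l, n−9=e, d−5=y.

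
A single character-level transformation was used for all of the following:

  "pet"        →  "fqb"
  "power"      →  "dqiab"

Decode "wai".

wok

The output letters match the input read backwards, each shifted +12: pet reversed is tep. The word is reversed, then every letter is shifted forward by 12.
Decoding wai: shift back: w−12=k, a−12=o, i−12=w → kow; then reverse → wok.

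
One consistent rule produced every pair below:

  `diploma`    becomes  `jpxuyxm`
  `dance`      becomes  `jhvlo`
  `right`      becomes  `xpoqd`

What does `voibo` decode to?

In diploma: d→j is +6, i→p is +7, p→x is +8, l→u is +9 — the shift increases by 1 each position. Each letter shifts forward by (position + 6), i.e. 6, 7, 8, … — the shift grows by one for each successive letter.
Undoing it on voibo: v−6=p, o−7=h, i−8=a, b−9=s, o−10=e.

phase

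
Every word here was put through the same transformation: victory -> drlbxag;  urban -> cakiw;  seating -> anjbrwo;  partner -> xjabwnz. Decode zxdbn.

Shifts by position in victory: pos 0: v→d (+8), pos 1: i→r (+9), pos 2: c→l (+9), pos 3: t→b (+8), pos 4: o→x (+9), pos 5: r→a (+9) — repeating every 3. A repeating key of period 3 is used — shifts +8, +9, +9 over and over.
Decoding zxdbn: z−8=r, x−9=o, d−9=u, b−8=t, n−9=e.

route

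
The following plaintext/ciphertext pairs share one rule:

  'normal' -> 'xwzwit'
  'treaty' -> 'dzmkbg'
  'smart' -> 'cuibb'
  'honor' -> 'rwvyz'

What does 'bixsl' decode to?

A repeating key of period 3 is used — shifts +10, +8, +8 over and over.
Undoing it on bixsl: b−10=r, i−8=a, x−8=p, s−10=i, l−8=d.

rapid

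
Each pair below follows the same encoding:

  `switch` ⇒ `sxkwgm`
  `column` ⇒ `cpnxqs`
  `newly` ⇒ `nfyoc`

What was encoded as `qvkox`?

In switch: s→s is +0, w→x is +1, i→k is +2, t→w is +3 — the shift increases by 1 each position. Letter i (0-indexed) is shifted by i+0, so successive shifts are 0, 1, 2, ….
Undoing it on qvkox: q−0=q, v−1=u, k−2=i, o−3=l, x−4=t.

quilt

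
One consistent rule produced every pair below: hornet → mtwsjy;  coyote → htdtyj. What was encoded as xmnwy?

Compare letters: h→m is +5, o→t is +5, r→w is +5 — a constant shift. Each letter is shifted forward by 5 in the alphabet (a Caesar shift of +5).
Decoding xmnwy: x−5=s, m−5=h, n−5=i, w−5=r, y−5=t.

shirt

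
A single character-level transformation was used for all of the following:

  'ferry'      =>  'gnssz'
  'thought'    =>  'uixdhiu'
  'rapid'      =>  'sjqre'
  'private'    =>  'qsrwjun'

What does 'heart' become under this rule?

injsu

The shift depends on letter class: consonant f→g is +1, but vowel e→n is +9. The rule splits by letter class: vowels +9, consonants +1.
For heart: h(cons)+1=i, e(vowel)+9=n, a(vowel)+9=j, r(cons)+1=s, t(cons)+1=u.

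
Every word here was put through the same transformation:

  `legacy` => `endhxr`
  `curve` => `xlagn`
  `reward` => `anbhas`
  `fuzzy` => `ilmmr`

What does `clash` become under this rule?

l(11)→e(4) and e(4)→n(13) fit y≡21x+7 (mod 26); the inverse of 21 mod 26 is 5. Treating letters as 0–25, the rule is x ↦ 21x + 7 (mod 26).
Applying it to clash: c(2)→21·2+7≡23=x; l(11)→21·11+7≡4=e; a(0)→21·0+7≡7=h; s(18)→21·18+7≡21=v; h(7)→21·7+7≡24=y (all mod 26).

xehvy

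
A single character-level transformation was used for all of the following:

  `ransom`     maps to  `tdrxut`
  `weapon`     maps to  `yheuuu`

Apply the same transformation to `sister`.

ulwyky

In ransom: r→t is +2, a→d is +3, n→r is +4, s→x is +5 — the shift increases by 1 each position. Each letter shifts forward by (position + 2), i.e. 2, 3, 4, … — the shift grows by one for each successive letter.
For sister: s+2=u, i+3=l, s+4=w, t+5=y, e+6=k, r+7=y.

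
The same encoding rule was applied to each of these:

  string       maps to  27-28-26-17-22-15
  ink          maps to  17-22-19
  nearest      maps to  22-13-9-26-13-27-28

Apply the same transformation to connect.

s is letter #19 and maps to 27: an offset of 8. The number is (letter's place in the alphabet, a=1) + 8.
For connect: c=3→11, o=15→23, n=14→22, n=14→22, e=5→13, c=3→11, t=20→28.

11-23-22-22-13-11-28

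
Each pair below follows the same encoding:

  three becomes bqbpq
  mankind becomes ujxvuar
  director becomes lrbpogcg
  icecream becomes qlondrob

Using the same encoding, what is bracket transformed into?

jaknwrh

In three: t→b is +8, h→q is +9, r→b is +10, e→p is +11 — the shift increases by 1 each position. Each letter shifts forward by (position + 8), i.e. 8, 9, 10, … — the shift grows by one for each successive letter.
For bracket: b+8=j, r+9=a, a+10=k, c+11=n, k+12=w, e+13=r, t+14=h.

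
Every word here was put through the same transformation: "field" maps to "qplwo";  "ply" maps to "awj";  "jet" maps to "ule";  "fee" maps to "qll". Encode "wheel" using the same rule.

hsllw

The shift depends on letter class: consonant f→q is +11, but vowel i→p is +7. Two shifts are in play — +7 for a/e/i/o/u, +11 for every other letter.
For wheel: w(cons)+11=h, h(cons)+11=s, e(vowel)+7=l, e(vowel)+7=l, l(cons)+11=w.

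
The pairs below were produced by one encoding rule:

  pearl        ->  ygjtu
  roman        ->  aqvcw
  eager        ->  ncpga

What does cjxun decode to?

The shifts repeat in a cycle of length 2: positions 0,1,… shift by +9, +2, then the pattern repeats.
Undoing it on cjxun: c−9=t, j−2=h, x−9=o, u−2=s, n−9=e.

those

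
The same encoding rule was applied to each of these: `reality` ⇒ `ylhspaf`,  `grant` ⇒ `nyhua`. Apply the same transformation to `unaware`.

buhdhyl

This is a Caesar cipher with shift 7.
For unaware: u+7=b, n+7=u, a+7=h, w+7=d, a+7=h, r+7=y, e+7=l.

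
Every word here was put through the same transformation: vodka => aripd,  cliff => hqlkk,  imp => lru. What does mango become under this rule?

rdslr

The shift depends on letter class: consonant v→a is +5, but vowel o→r is +3. Two shifts are in play — +3 for a/e/i/o/u, +5 for every other letter.
On mango: m(cons)+5=r, a(vowel)+3=d, n(cons)+5=s, g(cons)+5=l, o(vowel)+3=r.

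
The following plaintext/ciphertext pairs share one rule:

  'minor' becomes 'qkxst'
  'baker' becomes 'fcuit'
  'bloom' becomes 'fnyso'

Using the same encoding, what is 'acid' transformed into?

A repeating key of period 3 is used — shifts +4, +2, +10 over and over.
For acid: a+4=e, c+2=e, i+10=s, d+4=h.

eesh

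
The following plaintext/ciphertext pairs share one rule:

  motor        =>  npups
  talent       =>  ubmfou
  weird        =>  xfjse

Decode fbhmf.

eagle

Compare letters: m→n is +1, o→p is +1, t→u is +1 — a constant shift. It's a constant shift of +1 (ROT1).
Decoding fbhmf: f−1=e, b−1=a, h−1=g, m−1=l, f−1=e.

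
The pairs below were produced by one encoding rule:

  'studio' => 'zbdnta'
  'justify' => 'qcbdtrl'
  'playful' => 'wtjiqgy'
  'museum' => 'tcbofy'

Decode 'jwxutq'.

In studio: s→z is +7, t→b is +8, u→d is +9, d→n is +10 — the shift increases by 1 each position. Letter i (0-indexed) is shifted by i+7, so successive shifts are 7, 8, 9, ….
Decoding jwxutq: j−7=c, w−8=o, x−9=o, u−10=k, t−11=i, q−12=e.

cookie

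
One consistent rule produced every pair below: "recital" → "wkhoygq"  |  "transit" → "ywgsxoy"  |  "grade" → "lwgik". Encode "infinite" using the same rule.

The rule splits by letter class: vowels +6, consonants +5.
On infinite: i(vowel)+6=o, n(cons)+5=s, f(cons)+5=k, i(vowel)+6=o, n(cons)+5=s, i(vowel)+6=o, t(cons)+5=y, e(vowel)+6=k.

oskosoyk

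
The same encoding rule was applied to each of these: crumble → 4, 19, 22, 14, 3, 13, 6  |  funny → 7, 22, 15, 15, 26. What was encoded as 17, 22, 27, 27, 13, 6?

puzzle

The number is (letter's place in the alphabet, a=1) + 1.
Decoding 17, 22, 27, 27, 13, 6: 17→(17−1)÷1=16=p, 22→(22−1)÷1=21=u, 27→(27−1)÷1=26=z, 27→(27−1)÷1=26=z, 13→(13−1)÷1=12=l, 6→(6−1)÷1=5=e.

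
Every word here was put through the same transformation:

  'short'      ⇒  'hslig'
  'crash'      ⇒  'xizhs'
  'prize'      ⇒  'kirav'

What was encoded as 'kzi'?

Each letter is replaced by its mirror in the alphabet: a↔z, b↔y, c↔x, and so on (the Atbash cipher).
Decoding kzi: k↔p, z↔a, i↔r.

par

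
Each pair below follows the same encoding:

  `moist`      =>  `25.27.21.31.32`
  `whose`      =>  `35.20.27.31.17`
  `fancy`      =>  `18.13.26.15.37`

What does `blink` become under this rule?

14.24.21.26.23

Each letter is replaced by its alphabet position (a=1..z=26) + 12.
For blink: b=2→14, l=12→24, i=9→21, n=14→26, k=11→23.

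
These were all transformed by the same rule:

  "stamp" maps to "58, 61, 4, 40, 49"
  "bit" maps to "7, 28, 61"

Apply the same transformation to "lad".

37, 4, 13

s(#19)→58 and t(#20)→61: differences scale by 3, so n = 3·pos + 1. The formula is n = 3×(alphabet index, a=1) + 1.
For lad: l=12→37, a=1→4, d=4→13.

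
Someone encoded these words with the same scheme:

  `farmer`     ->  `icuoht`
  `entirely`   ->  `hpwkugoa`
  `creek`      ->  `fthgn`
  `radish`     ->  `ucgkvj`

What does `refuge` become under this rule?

Shifts by position in farmer: pos 0: f→i (+3), pos 1: a→c (+2), pos 2: r→u (+3), pos 3: m→o (+2) — repeating every 2. A repeating key of period 2 is used — shifts +3, +2 over and over.
For refuge: r+3=u, e+2=g, f+3=i, u+2=w, g+3=j, e+2=g.

ugiwjg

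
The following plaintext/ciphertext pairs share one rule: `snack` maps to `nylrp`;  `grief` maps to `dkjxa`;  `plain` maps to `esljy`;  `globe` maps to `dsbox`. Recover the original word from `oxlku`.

s(18)→n(13) and n(13)→y(24) fit y≡3x+11 (mod 26); the inverse of 3 mod 26 is 9. Each letter's alphabet position (a=0..z=25) is mapped through 3·x+11 mod 26 — an affine cipher.
Undoing it on oxlku: o(14)→9·(14−11)≡1=b; x(23)→9·(23−11)≡4=e; l(11)→9·(11−11)≡0=a; k(10)→9·(10−11)≡17=r; u(20)→9·(20−11)≡3=d (all mod 26).

beard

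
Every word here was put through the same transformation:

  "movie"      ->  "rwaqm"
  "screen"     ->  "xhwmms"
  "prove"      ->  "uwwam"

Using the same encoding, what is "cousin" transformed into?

The shift depends on letter class: consonant m→r is +5, but vowel o→w is +8. Vowels shift forward by 8 and consonants shift forward by 5.
For cousin: c(cons)+5=h, o(vowel)+8=w, u(vowel)+8=c, s(cons)+5=x, i(vowel)+8=q, n(cons)+5=s.

hwcxqs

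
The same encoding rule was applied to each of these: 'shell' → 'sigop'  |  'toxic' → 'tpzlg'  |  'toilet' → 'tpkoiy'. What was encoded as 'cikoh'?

child

In shell: s→s is +0, h→i is +1, e→g is +2, l→o is +3 — the shift increases by 1 each position. The shift increases by 1 at each position, starting from +0: 0, 1, 2, ….
Reversing it on cikoh: c−0=c, i−1=h, k−2=i, o−3=l, h−4=d.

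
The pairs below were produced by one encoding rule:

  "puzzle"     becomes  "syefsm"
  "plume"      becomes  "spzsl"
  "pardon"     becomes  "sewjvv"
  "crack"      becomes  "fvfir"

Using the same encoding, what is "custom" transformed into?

fyxzvu

The shift increases by 1 at each position, starting from +3: 3, 4, 5, ….
Applying it to custom: c+3=f, u+4=y, s+5=x, t+6=z, o+7=v, m+8=u.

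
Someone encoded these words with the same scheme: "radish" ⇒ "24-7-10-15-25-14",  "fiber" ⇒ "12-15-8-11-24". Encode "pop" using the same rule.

r is letter #18 and maps to 24: an offset of 6. The number is (letter's place in the alphabet, a=1) + 6.
Applying it to pop: p=16→22, o=15→21, p=16→22.

22-21-22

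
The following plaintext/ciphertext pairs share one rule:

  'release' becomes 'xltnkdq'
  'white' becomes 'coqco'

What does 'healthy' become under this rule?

Each letter shifts forward by (position + 6), i.e. 6, 7, 8, … — the shift grows by one for each successive letter.
Applying it to healthy: h+6=n, e+7=l, a+8=i, l+9=u, t+10=d, h+11=s, y+12=k.

nliudsk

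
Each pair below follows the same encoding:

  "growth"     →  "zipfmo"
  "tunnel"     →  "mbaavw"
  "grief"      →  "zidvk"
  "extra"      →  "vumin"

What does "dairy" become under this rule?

g(6)→z(25) and r(17)→i(8) fit y≡15x+13 (mod 26); the inverse of 15 mod 26 is 7. Each letter's alphabet position (a=0..z=25) is mapped through 15·x+13 mod 26 — an affine cipher.
On dairy: d(3)→15·3+13≡6=g; a(0)→15·0+13≡13=n; i(8)→15·8+13≡3=d; r(17)→15·17+13≡8=i; y(24)→15·24+13≡9=j (all mod 26).

gndij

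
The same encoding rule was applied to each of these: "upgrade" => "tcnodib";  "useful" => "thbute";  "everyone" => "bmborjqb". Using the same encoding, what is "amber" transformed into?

dxwbo

u(20)→t(19) and p(15)→c(2) fit y≡19x+3 (mod 26); the inverse of 19 mod 26 is 11. Treating letters as 0–25, the rule is x ↦ 19x + 3 (mod 26).
For amber: a(0)→19·0+3≡3=d; m(12)→19·12+3≡23=x; b(1)→19·1+3≡22=w; e(4)→19·4+3≡1=b; r(17)→19·17+3≡14=o (all mod 26).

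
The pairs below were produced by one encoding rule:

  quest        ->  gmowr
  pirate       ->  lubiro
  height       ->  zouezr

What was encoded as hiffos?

q(16)→g(6) and u(20)→m(12) fit y≡21x+8 (mod 26); the inverse of 21 mod 26 is 5. Each letter's alphabet position (a=0..z=25) is mapped through 21·x+8 mod 26 — an affine cipher.
Undoing it on hiffos: h(7)→5·(7−8)≡21=v; i(8)→5·(8−8)≡0=a; f(5)→5·(5−8)≡11=l; f(5)→5·(5−8)≡11=l; o(14)→5·(14−8)≡4=e; s(18)→5·(18−8)≡24=y (all mod 26).

valley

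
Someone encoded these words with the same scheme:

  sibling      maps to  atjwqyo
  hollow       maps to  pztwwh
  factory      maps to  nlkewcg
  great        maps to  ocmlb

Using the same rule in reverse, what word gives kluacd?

campus

A repeating key of period 2 is used — shifts +8, +11 over and over.
Decoding kluacd: k−8=c, l−11=a, u−8=m, a−11=p, c−8=u, d−11=s.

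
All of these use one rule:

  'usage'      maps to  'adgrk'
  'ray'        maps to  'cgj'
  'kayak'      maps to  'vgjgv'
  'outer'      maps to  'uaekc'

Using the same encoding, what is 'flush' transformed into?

The shift depends on letter class: consonant s→d is +11, but vowel u→a is +6. Two shifts are in play — +6 for a/e/i/o/u, +11 for every other letter.
On flush: f(cons)+11=q, l(cons)+11=w, u(vowel)+6=a, s(cons)+11=d, h(cons)+11=s.

qwads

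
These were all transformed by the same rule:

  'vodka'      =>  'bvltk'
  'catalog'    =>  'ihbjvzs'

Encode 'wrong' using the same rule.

In vodka: v→b is +6, o→v is +7, d→l is +8, k→t is +9 — the shift increases by 1 each position. Letter i (0-indexed) is shifted by i+6, so successive shifts are 6, 7, 8, ….
Applying it to wrong: w+6=c, r+7=y, o+8=w, n+9=w, g+10=q.

cywwq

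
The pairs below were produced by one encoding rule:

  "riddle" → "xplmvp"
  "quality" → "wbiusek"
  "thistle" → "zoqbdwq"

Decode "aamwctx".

In riddle: r→x is +6, i→p is +7, d→l is +8, d→m is +9 — the shift increases by 1 each position. Each letter shifts forward by (position + 6), i.e. 6, 7, 8, … — the shift grows by one for each successive letter.
Decoding aamwctx: a−6=u, a−7=t, m−8=e, w−9=n, c−10=s, t−11=i, x−12=l.

utensil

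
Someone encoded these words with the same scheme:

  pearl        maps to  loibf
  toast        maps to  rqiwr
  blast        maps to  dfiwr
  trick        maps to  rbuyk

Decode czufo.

while

p(15)→l(11) and e(4)→o(14) fit y≡21x+8 (mod 26); the inverse of 21 mod 26 is 5. This is an affine cipher: with a=0,…,z=25, each position x becomes (21x+8) mod 26.
Decoding czufo: c(2)→5·(2−8)≡22=w; z(25)→5·(25−8)≡7=h; u(20)→5·(20−8)≡8=i; f(5)→5·(5−8)≡11=l; o(14)→5·(14−8)≡4=e (all mod 26).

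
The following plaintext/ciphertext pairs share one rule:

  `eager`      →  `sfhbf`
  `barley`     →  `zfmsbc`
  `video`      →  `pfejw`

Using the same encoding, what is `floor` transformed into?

The output letters match the input read backwards, each shifted +1: eager reversed is regae. The word is reversed, then every letter is shifted forward by 1.
On floor: reverse → roolf; then shift: r+1=s, o+1=p, o+1=p, l+1=m, f+1=g.

sppmg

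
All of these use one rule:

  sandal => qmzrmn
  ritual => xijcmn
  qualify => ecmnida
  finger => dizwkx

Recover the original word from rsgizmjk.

Each letter's alphabet position (a=0..z=25) is mapped through 19·x+12 mod 26 — an affine cipher.
Reversing it on rsgizmjk: r(17)→11·(17−12)≡3=d; s(18)→11·(18−12)≡14=o; g(6)→11·(6−12)≡12=m; i(8)→11·(8−12)≡8=i; z(25)→11·(25−12)≡13=n; m(12)→11·(12−12)≡0=a; j(9)→11·(9−12)≡19=t; k(10)→11·(10−12)≡4=e (all mod 26).

dominate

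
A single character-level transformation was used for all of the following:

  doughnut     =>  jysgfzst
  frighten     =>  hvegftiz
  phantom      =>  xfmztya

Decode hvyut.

frost

d(3)→j(9) and o(14)→y(24) fit y≡25x+12 (mod 26); the inverse of 25 mod 26 is 25. Each letter's alphabet position (a=0..z=25) is mapped through 25·x+12 mod 26 — an affine cipher.
Reversing it on hvyut: h(7)→25·(7−12)≡5=f; v(21)→25·(21−12)≡17=r; y(24)→25·(24−12)≡14=o; u(20)→25·(20−12)≡18=s; t(19)→25·(19−12)≡19=t (all mod 26).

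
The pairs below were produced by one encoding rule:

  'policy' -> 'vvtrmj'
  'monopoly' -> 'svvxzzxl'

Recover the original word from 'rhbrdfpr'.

In policy: p→v is +6, o→v is +7, l→t is +8, i→r is +9 — the shift increases by 1 each position. The shift increases by 1 at each position, starting from +6: 6, 7, 8, ….
Decoding rhbrdfpr: r−6=l, h−7=a, b−8=t, r−9=i, d−10=t, f−11=u, p−12=d, r−13=e.

latitude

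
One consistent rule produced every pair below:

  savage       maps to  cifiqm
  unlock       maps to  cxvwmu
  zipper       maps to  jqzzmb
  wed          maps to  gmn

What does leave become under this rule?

vmifm

The shift depends on letter class: consonant s→c is +10, but vowel a→i is +8. The rule splits by letter class: vowels +8, consonants +10.
On leave: l(cons)+10=v, e(vowel)+8=m, a(vowel)+8=i, v(cons)+10=f, e(vowel)+8=m.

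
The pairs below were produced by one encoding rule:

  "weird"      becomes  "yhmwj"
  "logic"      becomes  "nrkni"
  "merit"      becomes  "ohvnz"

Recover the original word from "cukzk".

argue

The shift increases by 1 at each position, starting from +2: 2, 3, 4, ….
Undoing it on cukzk: c−2=a, u−3=r, k−4=g, z−5=u, k−6=e.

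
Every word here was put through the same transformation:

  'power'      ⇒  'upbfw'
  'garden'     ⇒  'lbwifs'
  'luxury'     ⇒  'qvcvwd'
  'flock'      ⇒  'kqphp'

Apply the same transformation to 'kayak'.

Vowels shift forward by 1 and consonants shift forward by 5.
For kayak: k(cons)+5=p, a(vowel)+1=b, y(cons)+5=d, a(vowel)+1=b, k(cons)+5=p.

pbdbp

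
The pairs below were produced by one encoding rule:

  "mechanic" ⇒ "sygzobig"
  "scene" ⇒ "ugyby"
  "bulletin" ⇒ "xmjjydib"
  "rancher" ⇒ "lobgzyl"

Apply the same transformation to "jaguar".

m(12)→s(18) and e(4)→y(24) fit y≡9x+14 (mod 26); the inverse of 9 mod 26 is 3. This is an affine cipher: with a=0,…,z=25, each position x becomes (9x+14) mod 26.
For jaguar: j(9)→9·9+14≡17=r; a(0)→9·0+14≡14=o; g(6)→9·6+14≡16=q; u(20)→9·20+14≡12=m; a(0)→9·0+14≡14=o; r(17)→9·17+14≡11=l (all mod 26).

roqmol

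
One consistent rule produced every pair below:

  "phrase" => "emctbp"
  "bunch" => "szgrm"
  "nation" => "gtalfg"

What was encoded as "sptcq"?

This is an affine cipher: with a=0,…,z=25, each position x becomes (25x+19) mod 26.
Decoding sptcq: s(18)→25·(18−19)≡1=b; p(15)→25·(15−19)≡4=e; t(19)→25·(19−19)≡0=a; c(2)→25·(2−19)≡17=r; q(16)→25·(16−19)≡3=d (all mod 26).

beard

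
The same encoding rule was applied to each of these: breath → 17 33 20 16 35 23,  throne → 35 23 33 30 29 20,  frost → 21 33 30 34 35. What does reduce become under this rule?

33 20 19 36 18 20

b is letter #2 and maps to 17: an offset of 15. Letters become their 1-based position plus 15 (so a→16, b→17, …).
Applying it to reduce: r=18→33, e=5→20, d=4→19, u=21→36, c=3→18, e=5→20.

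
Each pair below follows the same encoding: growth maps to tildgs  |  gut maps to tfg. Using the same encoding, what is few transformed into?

Each letter is replaced by its mirror in the alphabet: a↔z, b↔y, c↔x, and so on (the Atbash cipher).
Applying it to few: f↔u, e↔v, w↔d.

uvd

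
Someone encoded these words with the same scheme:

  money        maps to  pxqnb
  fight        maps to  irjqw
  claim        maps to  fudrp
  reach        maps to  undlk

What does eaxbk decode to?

Shifts by position in money: pos 0: m→p (+3), pos 1: o→x (+9), pos 2: n→q (+3), pos 3: e→n (+9) — repeating every 2. A repeating key of period 2 is used — shifts +3, +9 over and over.
Reversing it on eaxbk: e−3=b, a−9=r, x−3=u, b−9=s, k−3=h.

brush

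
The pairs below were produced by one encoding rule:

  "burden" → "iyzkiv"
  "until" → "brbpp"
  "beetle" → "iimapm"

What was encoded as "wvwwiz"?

proper

Shifts by position in burden: pos 0: b→i (+7), pos 1: u→y (+4), pos 2: r→z (+8), pos 3: d→k (+7), pos 4: e→i (+4), pos 5: n→v (+8) — repeating every 3. The shifts repeat in a cycle of length 3: positions 0,1,… shift by +7, +4, +8, then the pattern repeats.
Undoing it on wvwwiz: w−7=p, v−4=r, w−8=o, w−7=p, i−4=e, z−8=r.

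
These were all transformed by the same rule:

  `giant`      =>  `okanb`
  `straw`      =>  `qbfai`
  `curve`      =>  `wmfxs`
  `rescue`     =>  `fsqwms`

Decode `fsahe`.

ready

g(6)→o(14) and i(8)→k(10) fit y≡11x+0 (mod 26); the inverse of 11 mod 26 is 19. Each letter's alphabet position (a=0..z=25) is mapped through 11·x+0 mod 26 — an affine cipher.
Decoding fsahe: f(5)→19·(5−0)≡17=r; s(18)→19·(18−0)≡4=e; a(0)→19·(0−0)≡0=a; h(7)→19·(7−0)≡3=d; e(4)→19·(4−0)≡24=y (all mod 26).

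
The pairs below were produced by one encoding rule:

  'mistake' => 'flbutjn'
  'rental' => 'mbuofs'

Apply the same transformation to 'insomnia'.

bjonptoj

The word is reversed, then every letter is shifted forward by 1.
Applying it to insomnia: reverse → ainmosni; then shift: a+1=b, i+1=j, n+1=o, m+1=n, o+1=p, s+1=t, n+1=o, i+1=j.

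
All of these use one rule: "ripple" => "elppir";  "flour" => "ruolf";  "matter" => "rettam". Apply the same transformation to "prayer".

The word is simply reversed.
On prayer: reverse → reyarp.

reyarp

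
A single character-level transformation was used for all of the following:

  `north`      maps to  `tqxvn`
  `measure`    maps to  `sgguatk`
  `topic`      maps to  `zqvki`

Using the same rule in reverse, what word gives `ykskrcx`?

Shifts by position in north: pos 0: n→t (+6), pos 1: o→q (+2), pos 2: r→x (+6), pos 3: t→v (+2) — repeating every 2. The shifts repeat in a cycle of length 2: positions 0,1,… shift by +6, +2, then the pattern repeats.
Decoding ykskrcx: y−6=s, k−2=i, s−6=m, k−2=i, r−6=l, c−2=a, x−6=r.

similar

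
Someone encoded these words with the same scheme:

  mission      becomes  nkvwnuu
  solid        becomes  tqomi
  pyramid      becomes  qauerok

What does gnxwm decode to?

Each letter shifts forward by (position + 1), i.e. 1, 2, 3, … — the shift grows by one for each successive letter.
Reversing it on gnxwm: g−1=f, n−2=l, x−3=u, w−4=s, m−5=h.

flush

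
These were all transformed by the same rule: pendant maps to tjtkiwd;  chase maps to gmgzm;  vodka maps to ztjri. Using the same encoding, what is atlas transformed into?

In pendant: p→t is +4, e→j is +5, n→t is +6, d→k is +7 — the shift increases by 1 each position. The shift increases by 1 at each position, starting from +4: 4, 5, 6, ….
Applying it to atlas: a+4=e, t+5=y, l+6=r, a+7=h, s+8=a.

eyrha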